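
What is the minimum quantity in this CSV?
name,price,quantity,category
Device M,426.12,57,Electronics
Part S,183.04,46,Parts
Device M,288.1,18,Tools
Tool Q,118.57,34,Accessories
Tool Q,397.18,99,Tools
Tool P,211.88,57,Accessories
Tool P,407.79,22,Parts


Computing minimum quantity:
Values: [57, 46, 18, 34, 99, 57, 22]
Min = 18

18


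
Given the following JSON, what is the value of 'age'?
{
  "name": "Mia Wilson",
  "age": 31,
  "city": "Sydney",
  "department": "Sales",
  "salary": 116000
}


Looking up field 'age'
Value: 31

31


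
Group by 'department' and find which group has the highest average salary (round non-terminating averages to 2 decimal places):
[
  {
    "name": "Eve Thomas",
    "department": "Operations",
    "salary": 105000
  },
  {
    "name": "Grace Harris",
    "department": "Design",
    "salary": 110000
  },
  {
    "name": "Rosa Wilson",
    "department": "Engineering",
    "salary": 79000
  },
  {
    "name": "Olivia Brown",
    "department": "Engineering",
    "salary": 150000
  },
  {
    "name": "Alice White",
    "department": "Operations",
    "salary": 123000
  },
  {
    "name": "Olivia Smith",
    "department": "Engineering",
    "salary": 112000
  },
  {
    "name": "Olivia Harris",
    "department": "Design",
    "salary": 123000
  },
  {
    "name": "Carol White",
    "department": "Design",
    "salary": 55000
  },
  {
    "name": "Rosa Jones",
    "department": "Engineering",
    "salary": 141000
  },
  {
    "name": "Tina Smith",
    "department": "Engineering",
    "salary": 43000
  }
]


Group by: department

Groups:
  Design: 3 people, avg salary = 288000/3 = $96000
  Engineering: 5 people, avg salary = 525000/5 = $105000
  Operations: 2 people, avg salary = 228000/2 = $114000

Highest average salary: Operations ($114000)

Operations ($114000)


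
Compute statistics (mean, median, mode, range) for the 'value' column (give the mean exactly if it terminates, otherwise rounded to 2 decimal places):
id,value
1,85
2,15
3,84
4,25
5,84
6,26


Data: [85, 15, 84, 25, 84, 26]
Count: 6
Sum: 319
Mean: 319/6 ≈ 53.17 (rounded to 2 decimal places)
Sorted: [15, 25, 26, 84, 84, 85]
Median: 55.0
Mode: 84 (2 times)
Range: 85 - 15 = 70
Min: 15, Max: 85

mean≈53.17, median=55.0, mode=84, range=70


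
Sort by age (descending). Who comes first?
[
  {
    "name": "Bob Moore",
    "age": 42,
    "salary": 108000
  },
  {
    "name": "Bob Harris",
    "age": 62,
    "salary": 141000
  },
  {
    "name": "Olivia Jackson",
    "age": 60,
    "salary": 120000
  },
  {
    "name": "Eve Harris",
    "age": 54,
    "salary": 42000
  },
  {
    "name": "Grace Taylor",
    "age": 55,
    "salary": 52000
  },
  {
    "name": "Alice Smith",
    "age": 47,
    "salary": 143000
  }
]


Sort by: age (descending)

Sorted order:
  1. Bob Harris (age = 62)
  2. Olivia Jackson (age = 60)
  3. Grace Taylor (age = 55)
  4. Eve Harris (age = 54)
  5. Alice Smith (age = 47)
  6. Bob Moore (age = 42)

First: Bob Harris

Bob Harris


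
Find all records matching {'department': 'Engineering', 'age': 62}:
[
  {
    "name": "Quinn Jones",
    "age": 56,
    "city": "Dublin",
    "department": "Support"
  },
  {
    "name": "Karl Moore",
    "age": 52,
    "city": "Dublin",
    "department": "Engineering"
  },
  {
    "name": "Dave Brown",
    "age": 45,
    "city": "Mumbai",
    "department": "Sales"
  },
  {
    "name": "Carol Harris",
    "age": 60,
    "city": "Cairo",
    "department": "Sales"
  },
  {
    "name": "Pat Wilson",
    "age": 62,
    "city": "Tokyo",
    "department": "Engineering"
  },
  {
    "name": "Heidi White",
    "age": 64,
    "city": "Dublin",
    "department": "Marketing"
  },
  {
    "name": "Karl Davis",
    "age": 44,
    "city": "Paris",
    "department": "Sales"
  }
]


Search criteria: {'department': 'Engineering', 'age': 62}

Checking 7 records:
  Quinn Jones: {department: Support, age: 56}
  Karl Moore: {department: Engineering, age: 52}
  Dave Brown: {department: Sales, age: 45}
  Carol Harris: {department: Sales, age: 60}
  Pat Wilson: {department: Engineering, age: 62} <-- MATCH
  Heidi White: {department: Marketing, age: 64}
  Karl Davis: {department: Sales, age: 44}

Matches: ["Pat Wilson"]

["Pat Wilson"]


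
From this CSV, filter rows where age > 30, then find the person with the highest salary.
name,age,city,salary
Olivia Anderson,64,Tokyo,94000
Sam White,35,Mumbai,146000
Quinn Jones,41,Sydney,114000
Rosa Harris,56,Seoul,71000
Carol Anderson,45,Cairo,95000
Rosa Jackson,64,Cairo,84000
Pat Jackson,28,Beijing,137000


Filter: age > 30
Sort by: salary (descending)

Filtered records (6):
  Sam White, age 35, salary $146000
  Quinn Jones, age 41, salary $114000
  Carol Anderson, age 45, salary $95000
  Olivia Anderson, age 64, salary $94000
  Rosa Jackson, age 64, salary $84000
  Rosa Harris, age 56, salary $71000

Highest salary: Sam White ($146000)

Sam White


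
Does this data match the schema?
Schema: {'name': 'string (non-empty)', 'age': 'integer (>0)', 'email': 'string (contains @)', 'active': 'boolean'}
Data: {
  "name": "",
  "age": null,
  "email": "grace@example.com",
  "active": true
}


Validating each field against schema:
  name: FAIL ("" is an empty string)
  age: FAIL (null is not an integer)
  email: OK (string with @)
  active: OK (boolean)

Result: INVALID (2 errors: name, age)

INVALID (2 errors: name, age)


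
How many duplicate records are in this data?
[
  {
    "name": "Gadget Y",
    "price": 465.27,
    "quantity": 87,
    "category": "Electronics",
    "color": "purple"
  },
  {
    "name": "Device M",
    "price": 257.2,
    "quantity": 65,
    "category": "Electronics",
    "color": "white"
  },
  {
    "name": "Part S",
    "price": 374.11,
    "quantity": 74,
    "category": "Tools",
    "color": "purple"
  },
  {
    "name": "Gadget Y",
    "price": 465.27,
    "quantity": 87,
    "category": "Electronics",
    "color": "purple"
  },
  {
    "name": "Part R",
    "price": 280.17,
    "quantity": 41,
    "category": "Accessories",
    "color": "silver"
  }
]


Checking 5 records for duplicates:

  Row 1: Gadget Y ($465.27, qty 87)
  Row 2: Device M ($257.2, qty 65)
  Row 3: Part S ($374.11, qty 74)
  Row 4: Gadget Y ($465.27, qty 87) <-- DUPLICATE
  Row 5: Part R ($280.17, qty 41)

Duplicates found: 1
Unique records: 4

1 duplicates, 4 unique


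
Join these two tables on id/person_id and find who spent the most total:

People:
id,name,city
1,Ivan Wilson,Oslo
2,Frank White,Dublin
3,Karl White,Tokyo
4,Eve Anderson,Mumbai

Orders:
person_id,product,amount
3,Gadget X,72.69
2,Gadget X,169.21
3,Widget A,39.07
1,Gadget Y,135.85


Join on: people.id = orders.person_id

Joined rows:
  Karl White (Tokyo) bought Gadget X for $72.69
  Frank White (Dublin) bought Gadget X for $169.21
  Karl White (Tokyo) bought Widget A for $39.07
  Ivan Wilson (Oslo) bought Gadget Y for $135.85

Total per person:
  Frank White: $169.21
  Ivan Wilson: $135.85
  Karl White: $111.76

Top spender: Frank White ($169.21)

Frank White ($169.21)


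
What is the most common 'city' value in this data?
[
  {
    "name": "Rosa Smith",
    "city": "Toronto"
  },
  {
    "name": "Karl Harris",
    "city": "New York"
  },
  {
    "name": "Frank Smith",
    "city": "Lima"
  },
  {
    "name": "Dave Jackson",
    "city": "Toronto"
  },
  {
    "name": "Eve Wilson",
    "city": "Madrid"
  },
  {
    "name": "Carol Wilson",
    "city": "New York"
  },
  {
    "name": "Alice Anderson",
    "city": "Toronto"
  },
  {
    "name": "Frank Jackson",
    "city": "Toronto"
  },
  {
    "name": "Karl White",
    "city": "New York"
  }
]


Counting 'city' values across 9 records:

  Toronto: 4 ####
  New York: 3 ###
  Lima: 1 #
  Madrid: 1 #

Most common: Toronto (4 times)

Toronto (4 times)


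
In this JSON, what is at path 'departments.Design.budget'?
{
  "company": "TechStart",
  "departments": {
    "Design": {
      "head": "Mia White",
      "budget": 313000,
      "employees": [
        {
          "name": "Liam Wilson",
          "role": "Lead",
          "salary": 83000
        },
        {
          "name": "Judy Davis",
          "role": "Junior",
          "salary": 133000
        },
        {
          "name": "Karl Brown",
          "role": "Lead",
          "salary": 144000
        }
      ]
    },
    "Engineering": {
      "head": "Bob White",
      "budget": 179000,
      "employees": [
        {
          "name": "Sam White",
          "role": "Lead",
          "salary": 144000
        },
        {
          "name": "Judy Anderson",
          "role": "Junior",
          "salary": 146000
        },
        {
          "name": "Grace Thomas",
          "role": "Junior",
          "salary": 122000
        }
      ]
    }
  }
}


Path: departments.Design.budget

Navigate:
  -> departments
  -> Design
  -> budget = 313000

313000


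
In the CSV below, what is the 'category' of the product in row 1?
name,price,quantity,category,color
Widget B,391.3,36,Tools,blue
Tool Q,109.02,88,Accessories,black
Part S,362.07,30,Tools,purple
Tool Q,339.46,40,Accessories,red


Query: Row 1 ('Widget B'), column 'category'
Value: Tools

Tools


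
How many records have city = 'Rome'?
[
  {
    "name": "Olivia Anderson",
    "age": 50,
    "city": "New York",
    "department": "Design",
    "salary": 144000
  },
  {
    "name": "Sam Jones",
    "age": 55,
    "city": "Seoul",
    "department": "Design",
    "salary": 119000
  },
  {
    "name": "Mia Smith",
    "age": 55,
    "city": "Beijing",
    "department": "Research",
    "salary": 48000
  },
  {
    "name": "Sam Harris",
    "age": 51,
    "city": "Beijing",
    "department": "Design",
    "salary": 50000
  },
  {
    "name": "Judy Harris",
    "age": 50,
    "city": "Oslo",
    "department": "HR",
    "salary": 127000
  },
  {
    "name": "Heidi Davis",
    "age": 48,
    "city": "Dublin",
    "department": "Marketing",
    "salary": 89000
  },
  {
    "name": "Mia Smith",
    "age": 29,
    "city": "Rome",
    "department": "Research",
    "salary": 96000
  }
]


Data: 7 records
Condition: city = 'Rome'

Checking each record:
  Olivia Anderson: New York
  Sam Jones: Seoul
  Mia Smith: Beijing
  Sam Harris: Beijing
  Judy Harris: Oslo
  Heidi Davis: Dublin
  Mia Smith: Rome MATCH

Count: 1

1


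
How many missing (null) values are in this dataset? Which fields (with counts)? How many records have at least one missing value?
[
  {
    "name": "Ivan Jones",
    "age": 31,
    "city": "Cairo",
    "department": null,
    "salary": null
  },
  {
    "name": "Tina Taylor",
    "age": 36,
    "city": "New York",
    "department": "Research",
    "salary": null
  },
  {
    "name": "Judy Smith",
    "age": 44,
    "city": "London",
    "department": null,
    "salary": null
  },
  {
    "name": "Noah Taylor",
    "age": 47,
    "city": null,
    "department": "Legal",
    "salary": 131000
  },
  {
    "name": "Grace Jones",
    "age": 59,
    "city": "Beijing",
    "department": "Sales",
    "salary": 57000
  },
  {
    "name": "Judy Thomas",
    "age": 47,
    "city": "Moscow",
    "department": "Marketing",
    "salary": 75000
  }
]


Checking for missing (null) values in 6 records:

  Ivan Jones: department, salary
  Tina Taylor: salary
  Judy Smith: department, salary
  Noah Taylor: city
  Grace Jones: complete
  Judy Thomas: complete

Per field:
  name: 0 missing
  age: 0 missing
  city: 1 missing
  department: 2 missing
  salary: 3 missing

Total missing values: 6
Records with any missing: 4

6 missing values (city: 1, department: 2, salary: 3); 4 incomplete records


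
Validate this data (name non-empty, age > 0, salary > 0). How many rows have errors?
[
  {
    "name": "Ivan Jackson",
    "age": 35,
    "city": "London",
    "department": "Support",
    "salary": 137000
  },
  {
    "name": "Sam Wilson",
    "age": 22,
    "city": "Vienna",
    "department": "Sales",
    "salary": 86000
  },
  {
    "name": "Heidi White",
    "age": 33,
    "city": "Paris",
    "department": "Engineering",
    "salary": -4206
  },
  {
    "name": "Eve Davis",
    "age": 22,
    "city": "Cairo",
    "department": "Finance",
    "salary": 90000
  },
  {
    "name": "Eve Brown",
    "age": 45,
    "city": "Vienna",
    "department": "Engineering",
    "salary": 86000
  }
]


Validating 5 records:
Rules: name non-empty, age > 0, salary > 0

  Row 1 (Ivan Jackson): OK
  Row 2 (Sam Wilson): OK
  Row 3 (Heidi White): negative salary: -4206
  Row 4 (Eve Davis): OK
  Row 5 (Eve Brown): OK

Total errors: 1

1 errors


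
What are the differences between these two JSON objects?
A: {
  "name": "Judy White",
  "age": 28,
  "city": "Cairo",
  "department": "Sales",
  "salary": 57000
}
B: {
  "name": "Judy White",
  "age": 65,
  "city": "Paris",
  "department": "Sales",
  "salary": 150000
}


Comparing each field (in key order):
  name: same
  age: DIFFERENT
  city: DIFFERENT
  department: same
  salary: DIFFERENT
Differences:
  age: 28 -> 65
  city: Cairo -> Paris
  salary: 57000 -> 150000

3 field(s) changed

3 changes: age, city, salary


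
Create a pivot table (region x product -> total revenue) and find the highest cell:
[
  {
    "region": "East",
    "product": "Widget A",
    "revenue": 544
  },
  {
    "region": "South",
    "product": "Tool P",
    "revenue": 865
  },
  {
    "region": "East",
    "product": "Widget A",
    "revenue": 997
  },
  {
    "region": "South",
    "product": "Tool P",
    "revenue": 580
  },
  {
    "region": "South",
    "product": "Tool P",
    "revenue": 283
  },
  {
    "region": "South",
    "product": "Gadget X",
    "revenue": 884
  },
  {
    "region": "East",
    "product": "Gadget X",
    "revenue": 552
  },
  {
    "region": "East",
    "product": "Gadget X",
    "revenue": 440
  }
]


Pivot: region (rows) x product (columns) -> total revenue

     Gadget X      Tool P        Widget A    
East           992             0          1541  
South          884          1728             0  

Highest: South / Tool P = $1728

South / Tool P = $1728


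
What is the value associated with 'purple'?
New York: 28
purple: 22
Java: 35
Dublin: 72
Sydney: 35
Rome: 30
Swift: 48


Looking up key 'purple'
Value: 22

22


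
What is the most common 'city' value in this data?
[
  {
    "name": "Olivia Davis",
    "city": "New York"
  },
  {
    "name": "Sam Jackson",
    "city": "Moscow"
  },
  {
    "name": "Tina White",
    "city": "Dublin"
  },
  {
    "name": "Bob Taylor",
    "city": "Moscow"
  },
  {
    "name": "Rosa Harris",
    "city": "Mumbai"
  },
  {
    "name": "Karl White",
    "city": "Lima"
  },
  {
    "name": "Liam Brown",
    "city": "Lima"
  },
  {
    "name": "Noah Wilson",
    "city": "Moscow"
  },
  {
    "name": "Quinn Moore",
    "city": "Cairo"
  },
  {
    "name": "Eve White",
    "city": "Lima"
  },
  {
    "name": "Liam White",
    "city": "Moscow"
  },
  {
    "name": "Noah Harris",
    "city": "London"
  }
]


Counting 'city' values across 12 records:

  Moscow: 4 ####
  Lima: 3 ###
  New York: 1 #
  Dublin: 1 #
  Mumbai: 1 #
  Cairo: 1 #
  London: 1 #

Most common: Moscow (4 times)

Moscow (4 times)


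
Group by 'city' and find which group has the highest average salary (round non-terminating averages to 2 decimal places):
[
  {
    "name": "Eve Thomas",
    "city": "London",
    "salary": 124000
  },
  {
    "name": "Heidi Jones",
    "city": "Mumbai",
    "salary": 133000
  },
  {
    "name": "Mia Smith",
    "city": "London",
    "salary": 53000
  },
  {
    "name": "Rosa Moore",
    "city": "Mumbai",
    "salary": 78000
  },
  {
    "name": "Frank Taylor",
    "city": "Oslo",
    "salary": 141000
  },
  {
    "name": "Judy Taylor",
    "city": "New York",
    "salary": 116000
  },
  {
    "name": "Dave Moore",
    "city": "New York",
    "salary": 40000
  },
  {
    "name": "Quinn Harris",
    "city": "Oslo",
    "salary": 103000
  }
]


Group by: city

Groups:
  London: 2 people, avg salary = 177000/2 = $88500
  Mumbai: 2 people, avg salary = 211000/2 = $105500
  New York: 2 people, avg salary = 156000/2 = $78000
  Oslo: 2 people, avg salary = 244000/2 = $122000

Highest average salary: Oslo ($122000)

Oslo ($122000)


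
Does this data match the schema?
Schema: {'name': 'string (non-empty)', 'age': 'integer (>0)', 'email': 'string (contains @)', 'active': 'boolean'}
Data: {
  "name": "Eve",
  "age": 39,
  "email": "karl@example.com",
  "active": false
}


Validating each field against schema:
  name: OK (non-empty string)
  age: OK (positive integer)
  email: OK (string with @)
  active: OK (boolean)

Result: VALID

VALID


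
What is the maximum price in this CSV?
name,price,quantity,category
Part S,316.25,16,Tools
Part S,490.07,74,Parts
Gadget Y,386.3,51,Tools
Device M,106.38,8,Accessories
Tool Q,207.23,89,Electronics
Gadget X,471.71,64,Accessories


Computing maximum price:
Values: [316.25, 490.07, 386.3, 106.38, 207.23, 471.71]
Max = 490.07

490.07


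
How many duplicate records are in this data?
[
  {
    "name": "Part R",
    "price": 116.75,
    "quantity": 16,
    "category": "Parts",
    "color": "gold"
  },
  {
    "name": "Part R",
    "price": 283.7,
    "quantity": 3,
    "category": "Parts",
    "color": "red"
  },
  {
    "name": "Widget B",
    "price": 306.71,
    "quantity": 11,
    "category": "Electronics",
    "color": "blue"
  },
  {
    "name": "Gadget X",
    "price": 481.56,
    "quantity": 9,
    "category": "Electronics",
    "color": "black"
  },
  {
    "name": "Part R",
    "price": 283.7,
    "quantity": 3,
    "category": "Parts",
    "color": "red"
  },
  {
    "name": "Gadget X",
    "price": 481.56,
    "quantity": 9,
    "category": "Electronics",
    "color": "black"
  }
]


Checking 6 records for duplicates:

  Row 1: Part R ($116.75, qty 16)
  Row 2: Part R ($283.7, qty 3)
  Row 3: Widget B ($306.71, qty 11)
  Row 4: Gadget X ($481.56, qty 9)
  Row 5: Part R ($283.7, qty 3) <-- DUPLICATE
  Row 6: Gadget X ($481.56, qty 9) <-- DUPLICATE

Duplicates found: 2
Unique records: 4

2 duplicates, 4 unique


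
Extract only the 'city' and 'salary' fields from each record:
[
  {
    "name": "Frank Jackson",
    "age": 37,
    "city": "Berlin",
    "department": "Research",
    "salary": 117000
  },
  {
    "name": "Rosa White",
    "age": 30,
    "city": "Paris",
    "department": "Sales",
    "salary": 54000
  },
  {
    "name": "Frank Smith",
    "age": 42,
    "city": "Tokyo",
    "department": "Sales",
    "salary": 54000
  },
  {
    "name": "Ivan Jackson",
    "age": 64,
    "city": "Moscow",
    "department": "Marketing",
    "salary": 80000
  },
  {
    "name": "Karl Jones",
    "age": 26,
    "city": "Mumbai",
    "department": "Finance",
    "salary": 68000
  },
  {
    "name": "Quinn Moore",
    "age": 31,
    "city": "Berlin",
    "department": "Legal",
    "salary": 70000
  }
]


Original: 6 records with fields: name, age, city, department, salary
Keep: ['city', 'salary']
Drop: ['name', 'age', 'department']
Result: 6 records, 2 fields each

[
  {
    "city": "Berlin",
    "salary": 117000
  },
  {
    "city": "Paris",
    "salary": 54000
  },
  {
    "city": "Tokyo",
    "salary": 54000
  },
  {
    "city": "Moscow",
    "salary": 80000
  },
  {
    "city": "Mumbai",
    "salary": 68000
  },
  {
    "city": "Berlin",
    "salary": 70000
  }
]


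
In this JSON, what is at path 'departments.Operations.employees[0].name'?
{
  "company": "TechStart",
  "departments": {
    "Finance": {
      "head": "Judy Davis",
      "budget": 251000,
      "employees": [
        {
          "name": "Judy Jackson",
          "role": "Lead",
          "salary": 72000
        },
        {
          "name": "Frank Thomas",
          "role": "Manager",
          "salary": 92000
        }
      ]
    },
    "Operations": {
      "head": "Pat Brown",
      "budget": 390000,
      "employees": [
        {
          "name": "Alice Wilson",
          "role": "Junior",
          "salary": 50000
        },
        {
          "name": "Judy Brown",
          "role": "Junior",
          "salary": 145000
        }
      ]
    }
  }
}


Path: departments.Operations.employees[0].name

Navigate:
  -> departments
  -> Operations
  -> employees[0].name = 'Alice Wilson'

Alice Wilson


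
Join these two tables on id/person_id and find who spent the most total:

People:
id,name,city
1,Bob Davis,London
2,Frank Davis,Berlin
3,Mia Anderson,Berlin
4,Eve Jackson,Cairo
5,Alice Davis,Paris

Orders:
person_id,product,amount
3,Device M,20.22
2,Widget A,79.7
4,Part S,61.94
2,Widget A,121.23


Join on: people.id = orders.person_id

Joined rows:
  Mia Anderson (Berlin) bought Device M for $20.22
  Frank Davis (Berlin) bought Widget A for $79.7
  Eve Jackson (Cairo) bought Part S for $61.94
  Frank Davis (Berlin) bought Widget A for $121.23

Total per person:
  Frank Davis: $200.93
  Eve Jackson: $61.94
  Mia Anderson: $20.22

Top spender: Frank Davis ($200.93)

Frank Davis ($200.93)


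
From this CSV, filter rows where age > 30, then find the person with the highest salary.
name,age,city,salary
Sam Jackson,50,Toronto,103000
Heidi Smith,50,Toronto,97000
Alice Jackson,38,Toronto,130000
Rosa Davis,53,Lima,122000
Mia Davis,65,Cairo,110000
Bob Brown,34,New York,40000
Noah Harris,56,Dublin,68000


Filter: age > 30
Sort by: salary (descending)

Filtered records (7):
  Alice Jackson, age 38, salary $130000
  Rosa Davis, age 53, salary $122000
  Mia Davis, age 65, salary $110000
  Sam Jackson, age 50, salary $103000
  Heidi Smith, age 50, salary $97000
  Noah Harris, age 56, salary $68000
  Bob Brown, age 34, salary $40000

Highest salary: Alice Jackson ($130000)

Alice Jackson


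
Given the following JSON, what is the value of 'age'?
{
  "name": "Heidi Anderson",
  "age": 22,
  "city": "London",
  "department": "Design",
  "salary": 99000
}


Looking up field 'age'
Value: 22

22


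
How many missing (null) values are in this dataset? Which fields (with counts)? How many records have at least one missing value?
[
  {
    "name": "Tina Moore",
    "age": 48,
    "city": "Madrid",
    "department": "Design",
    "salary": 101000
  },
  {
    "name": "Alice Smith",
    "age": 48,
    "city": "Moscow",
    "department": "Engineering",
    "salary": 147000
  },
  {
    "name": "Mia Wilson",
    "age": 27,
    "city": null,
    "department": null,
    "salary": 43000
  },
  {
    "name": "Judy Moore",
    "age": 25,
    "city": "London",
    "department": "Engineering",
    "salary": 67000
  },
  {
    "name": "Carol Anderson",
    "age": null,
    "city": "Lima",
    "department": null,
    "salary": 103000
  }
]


Checking for missing (null) values in 5 records:

  Tina Moore: complete
  Alice Smith: complete
  Mia Wilson: city, department
  Judy Moore: complete
  Carol Anderson: age, department

Per field:
  name: 0 missing
  age: 1 missing
  city: 1 missing
  department: 2 missing
  salary: 0 missing

Total missing values: 4
Records with any missing: 2

4 missing values (age: 1, city: 1, department: 2); 2 incomplete records


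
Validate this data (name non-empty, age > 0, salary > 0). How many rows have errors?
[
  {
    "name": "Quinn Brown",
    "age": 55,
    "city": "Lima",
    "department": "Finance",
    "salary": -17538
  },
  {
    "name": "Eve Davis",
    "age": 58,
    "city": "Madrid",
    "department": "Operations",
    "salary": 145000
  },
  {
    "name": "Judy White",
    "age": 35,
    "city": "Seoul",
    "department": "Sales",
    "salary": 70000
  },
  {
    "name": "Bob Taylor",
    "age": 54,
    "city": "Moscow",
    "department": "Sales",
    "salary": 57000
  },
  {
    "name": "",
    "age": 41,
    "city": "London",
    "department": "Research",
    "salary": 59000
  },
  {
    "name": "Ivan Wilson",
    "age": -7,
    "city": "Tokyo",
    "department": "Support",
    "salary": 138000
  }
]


Validating 6 records:
Rules: name non-empty, age > 0, salary > 0

  Row 1 (Quinn Brown): negative salary: -17538
  Row 2 (Eve Davis): OK
  Row 3 (Judy White): OK
  Row 4 (Bob Taylor): OK
  Row 5 (???): empty name
  Row 6 (Ivan Wilson): negative age: -7

Total errors: 3

3 errors


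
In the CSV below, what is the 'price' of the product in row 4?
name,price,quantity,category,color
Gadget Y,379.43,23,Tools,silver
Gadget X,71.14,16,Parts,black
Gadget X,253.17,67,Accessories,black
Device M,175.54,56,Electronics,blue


Query: Row 4 ('Device M'), column 'price'
Value: 175.54

175.54


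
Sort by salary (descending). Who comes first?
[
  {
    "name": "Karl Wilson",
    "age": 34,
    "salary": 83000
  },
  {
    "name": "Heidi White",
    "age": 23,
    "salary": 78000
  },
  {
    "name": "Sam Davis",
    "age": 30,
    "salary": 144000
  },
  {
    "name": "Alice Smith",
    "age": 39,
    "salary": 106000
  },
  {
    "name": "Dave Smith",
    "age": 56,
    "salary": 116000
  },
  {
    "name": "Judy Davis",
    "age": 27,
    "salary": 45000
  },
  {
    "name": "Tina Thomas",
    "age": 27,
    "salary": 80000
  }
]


Sort by: salary (descending)

Sorted order:
  1. Sam Davis (salary = 144000)
  2. Dave Smith (salary = 116000)
  3. Alice Smith (salary = 106000)
  4. Karl Wilson (salary = 83000)
  5. Tina Thomas (salary = 80000)
  6. Heidi White (salary = 78000)
  7. Judy Davis (salary = 45000)

First: Sam Davis

Sam Davis


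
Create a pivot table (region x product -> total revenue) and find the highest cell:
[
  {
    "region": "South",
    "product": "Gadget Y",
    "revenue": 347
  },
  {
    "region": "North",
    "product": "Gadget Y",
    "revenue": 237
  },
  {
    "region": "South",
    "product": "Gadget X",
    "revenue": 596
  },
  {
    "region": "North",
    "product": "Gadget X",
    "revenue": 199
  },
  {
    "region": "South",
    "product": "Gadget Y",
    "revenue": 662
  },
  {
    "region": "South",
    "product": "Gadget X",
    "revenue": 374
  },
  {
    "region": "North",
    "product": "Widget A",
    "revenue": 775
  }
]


Pivot: region (rows) x product (columns) -> total revenue

     Gadget X      Gadget Y      Widget A    
North          199           237           775  
South          970          1009             0  

Highest: South / Gadget Y = $1009

South / Gadget Y = $1009


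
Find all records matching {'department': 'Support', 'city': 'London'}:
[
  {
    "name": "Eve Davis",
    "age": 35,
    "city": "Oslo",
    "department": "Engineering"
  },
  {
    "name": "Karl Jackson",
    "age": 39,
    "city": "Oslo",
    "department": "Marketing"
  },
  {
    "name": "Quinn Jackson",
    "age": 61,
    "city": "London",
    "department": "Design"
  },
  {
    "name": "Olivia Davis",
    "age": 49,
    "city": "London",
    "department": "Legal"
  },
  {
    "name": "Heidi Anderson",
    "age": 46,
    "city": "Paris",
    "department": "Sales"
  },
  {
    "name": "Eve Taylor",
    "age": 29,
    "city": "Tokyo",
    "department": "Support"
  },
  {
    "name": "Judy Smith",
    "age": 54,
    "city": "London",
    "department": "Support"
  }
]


Search criteria: {'department': 'Support', 'city': 'London'}

Checking 7 records:
  Eve Davis: {department: Engineering, city: Oslo}
  Karl Jackson: {department: Marketing, city: Oslo}
  Quinn Jackson: {department: Design, city: London}
  Olivia Davis: {department: Legal, city: London}
  Heidi Anderson: {department: Sales, city: Paris}
  Eve Taylor: {department: Support, city: Tokyo}
  Judy Smith: {department: Support, city: London} <-- MATCH

Matches: ["Judy Smith"]

["Judy Smith"]


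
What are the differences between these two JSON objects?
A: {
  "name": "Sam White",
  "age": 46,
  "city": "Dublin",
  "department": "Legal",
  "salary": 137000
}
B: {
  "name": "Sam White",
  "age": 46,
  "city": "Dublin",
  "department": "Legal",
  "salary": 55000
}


Comparing each field (in key order):
  name: same
  age: same
  city: same
  department: same
  salary: DIFFERENT
Differences:
  salary: 137000 -> 55000

1 field(s) changed

1 change: salary


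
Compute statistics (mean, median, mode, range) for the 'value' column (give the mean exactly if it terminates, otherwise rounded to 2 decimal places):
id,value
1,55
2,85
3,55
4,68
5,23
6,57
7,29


Data: [55, 85, 55, 68, 23, 57, 29]
Count: 7
Sum: 372
Mean: 372/7 ≈ 53.14 (rounded to 2 decimal places)
Sorted: [23, 29, 55, 55, 57, 68, 85]
Median: 55.0
Mode: 55 (2 times)
Range: 85 - 23 = 62
Min: 23, Max: 85

mean≈53.14, median=55.0, mode=55, range=62


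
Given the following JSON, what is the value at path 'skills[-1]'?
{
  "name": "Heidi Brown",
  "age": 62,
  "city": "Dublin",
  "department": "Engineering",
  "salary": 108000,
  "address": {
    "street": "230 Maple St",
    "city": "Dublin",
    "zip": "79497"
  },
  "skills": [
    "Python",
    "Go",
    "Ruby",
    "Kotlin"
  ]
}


Query: skills[-1]
Path: skills -> last element
Value: Kotlin

Kotlin


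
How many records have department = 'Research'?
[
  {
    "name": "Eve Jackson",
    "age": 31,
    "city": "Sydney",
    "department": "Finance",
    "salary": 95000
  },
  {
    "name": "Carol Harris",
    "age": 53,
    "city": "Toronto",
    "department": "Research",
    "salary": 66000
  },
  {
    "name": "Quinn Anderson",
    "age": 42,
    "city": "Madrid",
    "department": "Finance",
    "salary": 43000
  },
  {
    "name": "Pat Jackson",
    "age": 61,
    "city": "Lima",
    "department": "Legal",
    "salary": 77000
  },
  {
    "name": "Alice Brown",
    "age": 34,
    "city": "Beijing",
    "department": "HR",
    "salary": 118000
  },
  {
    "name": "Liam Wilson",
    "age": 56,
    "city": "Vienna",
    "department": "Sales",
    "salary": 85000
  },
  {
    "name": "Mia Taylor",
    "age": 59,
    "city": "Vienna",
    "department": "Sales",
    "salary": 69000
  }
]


Data: 7 records
Condition: department = 'Research'

Checking each record:
  Eve Jackson: Finance
  Carol Harris: Research MATCH
  Quinn Anderson: Finance
  Pat Jackson: Legal
  Alice Brown: HR
  Liam Wilson: Sales
  Mia Taylor: Sales

Count: 1

1


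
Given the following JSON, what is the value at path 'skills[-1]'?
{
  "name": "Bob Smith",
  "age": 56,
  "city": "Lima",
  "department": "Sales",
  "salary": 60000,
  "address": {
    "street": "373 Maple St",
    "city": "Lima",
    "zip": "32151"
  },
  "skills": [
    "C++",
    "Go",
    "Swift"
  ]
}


Query: skills[-1]
Path: skills -> last element
Value: Swift

Swift


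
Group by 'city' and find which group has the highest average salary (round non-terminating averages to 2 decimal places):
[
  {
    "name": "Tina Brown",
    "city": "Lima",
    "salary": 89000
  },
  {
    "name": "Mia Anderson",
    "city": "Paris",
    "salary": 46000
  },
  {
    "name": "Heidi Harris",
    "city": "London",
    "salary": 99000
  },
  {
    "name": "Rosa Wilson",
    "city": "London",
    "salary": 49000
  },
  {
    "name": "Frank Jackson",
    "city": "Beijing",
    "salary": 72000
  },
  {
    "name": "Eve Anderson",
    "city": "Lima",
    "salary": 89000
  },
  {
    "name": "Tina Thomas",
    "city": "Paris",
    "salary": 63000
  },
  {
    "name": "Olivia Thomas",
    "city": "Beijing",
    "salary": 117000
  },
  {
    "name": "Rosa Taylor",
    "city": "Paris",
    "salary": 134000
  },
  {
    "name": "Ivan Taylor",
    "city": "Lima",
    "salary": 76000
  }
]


Group by: city

Groups:
  Beijing: 2 people, avg salary = 189000/2 = $94500
  Lima: 3 people, avg salary = 254000/3 ≈ $84666.67
  London: 2 people, avg salary = 148000/2 = $74000
  Paris: 3 people, avg salary = 243000/3 = $81000

Highest average salary: Beijing ($94500)

Beijing ($94500)


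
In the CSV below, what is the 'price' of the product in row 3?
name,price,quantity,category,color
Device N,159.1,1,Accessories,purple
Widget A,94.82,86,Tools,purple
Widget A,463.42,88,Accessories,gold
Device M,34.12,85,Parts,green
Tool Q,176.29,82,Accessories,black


Query: Row 3 ('Widget A'), column 'price'
Value: 463.42

463.42


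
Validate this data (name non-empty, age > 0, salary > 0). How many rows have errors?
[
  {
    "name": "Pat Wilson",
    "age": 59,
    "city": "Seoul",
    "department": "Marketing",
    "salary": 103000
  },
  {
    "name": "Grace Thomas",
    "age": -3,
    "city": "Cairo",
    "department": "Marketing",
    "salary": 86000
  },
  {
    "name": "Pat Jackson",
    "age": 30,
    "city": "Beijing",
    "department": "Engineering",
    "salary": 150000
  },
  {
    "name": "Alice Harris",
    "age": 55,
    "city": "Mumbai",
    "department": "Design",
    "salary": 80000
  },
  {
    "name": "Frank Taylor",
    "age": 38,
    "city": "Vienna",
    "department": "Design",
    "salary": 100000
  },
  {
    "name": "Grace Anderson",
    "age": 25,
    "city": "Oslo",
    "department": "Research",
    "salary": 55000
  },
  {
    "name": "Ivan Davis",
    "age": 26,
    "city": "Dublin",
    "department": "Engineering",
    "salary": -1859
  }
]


Validating 7 records:
Rules: name non-empty, age > 0, salary > 0

  Row 1 (Pat Wilson): OK
  Row 2 (Grace Thomas): negative age: -3
  Row 3 (Pat Jackson): OK
  Row 4 (Alice Harris): OK
  Row 5 (Frank Taylor): OK
  Row 6 (Grace Anderson): OK
  Row 7 (Ivan Davis): negative salary: -1859

Total errors: 2

2 errors


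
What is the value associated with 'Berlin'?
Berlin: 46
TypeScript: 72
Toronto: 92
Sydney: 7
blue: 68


Looking up key 'Berlin'
Value: 46

46


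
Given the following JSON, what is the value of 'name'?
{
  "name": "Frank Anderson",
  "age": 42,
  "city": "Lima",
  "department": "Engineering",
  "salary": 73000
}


Looking up field 'name'
Value: Frank Anderson

Frank Anderson


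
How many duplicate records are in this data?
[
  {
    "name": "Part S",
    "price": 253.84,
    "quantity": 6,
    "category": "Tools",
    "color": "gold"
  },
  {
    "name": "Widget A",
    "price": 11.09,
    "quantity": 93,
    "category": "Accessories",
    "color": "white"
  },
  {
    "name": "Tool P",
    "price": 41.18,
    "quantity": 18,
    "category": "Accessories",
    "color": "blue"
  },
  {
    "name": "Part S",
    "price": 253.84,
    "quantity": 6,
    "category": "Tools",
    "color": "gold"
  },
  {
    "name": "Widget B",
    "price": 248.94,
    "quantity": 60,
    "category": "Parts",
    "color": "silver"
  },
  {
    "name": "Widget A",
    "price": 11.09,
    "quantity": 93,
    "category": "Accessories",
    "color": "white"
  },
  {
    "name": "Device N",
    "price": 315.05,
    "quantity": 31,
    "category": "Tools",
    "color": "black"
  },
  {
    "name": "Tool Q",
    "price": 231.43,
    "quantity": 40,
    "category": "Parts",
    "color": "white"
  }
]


Checking 8 records for duplicates:

  Row 1: Part S ($253.84, qty 6)
  Row 2: Widget A ($11.09, qty 93)
  Row 3: Tool P ($41.18, qty 18)
  Row 4: Part S ($253.84, qty 6) <-- DUPLICATE
  Row 5: Widget B ($248.94, qty 60)
  Row 6: Widget A ($11.09, qty 93) <-- DUPLICATE
  Row 7: Device N ($315.05, qty 31)
  Row 8: Tool Q ($231.43, qty 40)

Duplicates found: 2
Unique records: 6

2 duplicates, 6 unique


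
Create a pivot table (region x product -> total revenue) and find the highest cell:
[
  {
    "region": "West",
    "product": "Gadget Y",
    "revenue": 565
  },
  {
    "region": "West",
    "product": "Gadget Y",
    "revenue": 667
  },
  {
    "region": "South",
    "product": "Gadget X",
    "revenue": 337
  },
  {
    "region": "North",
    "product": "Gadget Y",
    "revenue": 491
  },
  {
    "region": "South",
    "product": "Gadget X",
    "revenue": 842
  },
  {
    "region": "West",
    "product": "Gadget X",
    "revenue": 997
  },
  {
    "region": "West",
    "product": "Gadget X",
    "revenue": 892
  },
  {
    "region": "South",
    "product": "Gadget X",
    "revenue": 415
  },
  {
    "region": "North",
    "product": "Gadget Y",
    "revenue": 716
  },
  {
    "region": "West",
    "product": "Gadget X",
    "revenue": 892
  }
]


Pivot: region (rows) x product (columns) -> total revenue

     Gadget X      Gadget Y    
North            0          1207  
South         1594             0  
West          2781          1232  

Highest: West / Gadget X = $2781

West / Gadget X = $2781


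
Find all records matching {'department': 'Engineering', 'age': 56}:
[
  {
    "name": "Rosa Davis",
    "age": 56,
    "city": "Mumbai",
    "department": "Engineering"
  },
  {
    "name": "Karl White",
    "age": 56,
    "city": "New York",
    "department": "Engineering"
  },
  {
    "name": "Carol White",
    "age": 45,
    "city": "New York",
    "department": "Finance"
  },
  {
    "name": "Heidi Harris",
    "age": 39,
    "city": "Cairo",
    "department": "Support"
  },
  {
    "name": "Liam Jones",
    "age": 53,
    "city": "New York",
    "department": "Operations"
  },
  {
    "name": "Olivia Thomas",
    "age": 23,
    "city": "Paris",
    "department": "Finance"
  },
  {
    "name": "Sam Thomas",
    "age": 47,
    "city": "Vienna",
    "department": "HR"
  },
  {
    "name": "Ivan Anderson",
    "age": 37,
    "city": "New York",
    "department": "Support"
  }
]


Search criteria: {'department': 'Engineering', 'age': 56}

Checking 8 records:
  Rosa Davis: {department: Engineering, age: 56} <-- MATCH
  Karl White: {department: Engineering, age: 56} <-- MATCH
  Carol White: {department: Finance, age: 45}
  Heidi Harris: {department: Support, age: 39}
  Liam Jones: {department: Operations, age: 53}
  Olivia Thomas: {department: Finance, age: 23}
  Sam Thomas: {department: HR, age: 47}
  Ivan Anderson: {department: Support, age: 37}

Matches: ["Rosa Davis", "Karl White"]

["Rosa Davis", "Karl White"]


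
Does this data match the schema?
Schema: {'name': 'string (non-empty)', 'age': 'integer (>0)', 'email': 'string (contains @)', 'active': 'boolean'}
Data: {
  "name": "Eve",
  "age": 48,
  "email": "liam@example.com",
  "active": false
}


Validating each field against schema:
  name: OK (non-empty string)
  age: OK (positive integer)
  email: OK (string with @)
  active: OK (boolean)

Result: VALID

VALID


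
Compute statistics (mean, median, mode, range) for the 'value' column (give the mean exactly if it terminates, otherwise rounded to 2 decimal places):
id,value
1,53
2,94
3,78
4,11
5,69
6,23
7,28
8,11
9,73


Data: [53, 94, 78, 11, 69, 23, 28, 11, 73]
Count: 9
Sum: 440
Mean: 440/9 ≈ 48.89 (rounded to 2 decimal places)
Sorted: [11, 11, 23, 28, 53, 69, 73, 78, 94]
Median: 53.0
Mode: 11 (2 times)
Range: 94 - 11 = 83
Min: 11, Max: 94

mean≈48.89, median=53.0, mode=11, range=83


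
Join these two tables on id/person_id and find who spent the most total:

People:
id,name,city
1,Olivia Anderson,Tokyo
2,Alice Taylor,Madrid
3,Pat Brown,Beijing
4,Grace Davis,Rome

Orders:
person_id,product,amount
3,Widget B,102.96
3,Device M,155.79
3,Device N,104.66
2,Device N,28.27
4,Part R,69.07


Join on: people.id = orders.person_id

Joined rows:
  Pat Brown (Beijing) bought Widget B for $102.96
  Pat Brown (Beijing) bought Device M for $155.79
  Pat Brown (Beijing) bought Device N for $104.66
  Alice Taylor (Madrid) bought Device N for $28.27
  Grace Davis (Rome) bought Part R for $69.07

Total per person:
  Pat Brown: $363.41
  Grace Davis: $69.07
  Alice Taylor: $28.27

Top spender: Pat Brown ($363.41)

Pat Brown ($363.41)


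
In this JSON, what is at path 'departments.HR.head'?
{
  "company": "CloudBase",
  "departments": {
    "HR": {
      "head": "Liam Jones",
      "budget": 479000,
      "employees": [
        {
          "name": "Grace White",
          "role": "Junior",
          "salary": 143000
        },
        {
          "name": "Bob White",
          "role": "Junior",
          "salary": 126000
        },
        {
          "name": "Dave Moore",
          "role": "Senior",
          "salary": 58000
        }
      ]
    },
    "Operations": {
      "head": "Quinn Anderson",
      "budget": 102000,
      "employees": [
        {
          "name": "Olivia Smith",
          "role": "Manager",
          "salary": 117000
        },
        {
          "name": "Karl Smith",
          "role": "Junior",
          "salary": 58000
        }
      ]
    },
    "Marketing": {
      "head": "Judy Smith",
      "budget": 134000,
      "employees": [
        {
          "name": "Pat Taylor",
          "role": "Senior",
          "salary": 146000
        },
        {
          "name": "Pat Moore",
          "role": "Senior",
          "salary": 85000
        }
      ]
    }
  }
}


Path: departments.HR.head

Navigate:
  -> departments
  -> HR
  -> head = 'Liam Jones'

Liam Jones
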